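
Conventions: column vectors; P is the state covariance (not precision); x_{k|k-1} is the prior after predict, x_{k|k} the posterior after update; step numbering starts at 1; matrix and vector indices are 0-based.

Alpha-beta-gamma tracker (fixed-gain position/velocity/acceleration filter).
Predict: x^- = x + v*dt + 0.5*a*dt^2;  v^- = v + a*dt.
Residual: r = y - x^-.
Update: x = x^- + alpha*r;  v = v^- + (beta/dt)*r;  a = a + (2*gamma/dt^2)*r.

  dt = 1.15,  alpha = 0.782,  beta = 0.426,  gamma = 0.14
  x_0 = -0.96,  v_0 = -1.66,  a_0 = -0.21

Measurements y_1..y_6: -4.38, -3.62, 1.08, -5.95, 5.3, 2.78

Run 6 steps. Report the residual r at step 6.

resid = -6.1817

step 1: x_pred=-3.0079  r=-1.3721  x^+=-4.0809  v^+=-2.4098  a^+=-0.5005
step 2: x_pred=-7.1831  r=3.5631  x^+=-4.3968  v^+=-1.6655  a^+=0.2539
step 3: x_pred=-6.1442  r=7.2242  x^+=-0.4949  v^+=1.3026  a^+=1.7834
step 4: x_pred=2.1823  r=-8.1323  x^+=-4.1772  v^+=0.3409  a^+=0.0616
step 5: x_pred=-3.7443  r=9.0443  x^+=3.3283  v^+=3.7621  a^+=1.9765
step 6: x_pred=8.9617  r=-6.1817  x^+=4.1276  v^+=3.7451  a^+=0.6677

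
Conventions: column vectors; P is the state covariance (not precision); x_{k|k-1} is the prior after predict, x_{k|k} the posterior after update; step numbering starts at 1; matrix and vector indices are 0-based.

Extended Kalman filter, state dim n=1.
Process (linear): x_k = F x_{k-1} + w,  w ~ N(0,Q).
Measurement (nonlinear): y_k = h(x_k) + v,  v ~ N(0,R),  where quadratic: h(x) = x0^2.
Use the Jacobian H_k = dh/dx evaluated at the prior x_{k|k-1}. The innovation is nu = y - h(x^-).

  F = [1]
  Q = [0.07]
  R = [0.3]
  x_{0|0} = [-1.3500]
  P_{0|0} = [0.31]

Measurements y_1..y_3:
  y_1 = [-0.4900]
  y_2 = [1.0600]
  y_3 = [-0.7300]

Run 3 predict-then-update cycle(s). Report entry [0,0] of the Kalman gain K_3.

K[0,0] = -0.3438

step 1: x^-=[-1.3500]  P^-=[0.3800]  H_jac=[-2.7000]  S=[3.0702]  K=[-0.3342]  nu=[-2.3125]  x^+=[-0.5772]  P^+=[0.0371]
step 2: x^-=[-0.5772]  P^-=[0.1071]  H_jac=[-1.1544]  S=[0.4428]  K=[-0.2793]  nu=[0.7268]  x^+=[-0.7802]  P^+=[0.0726]
step 3: x^-=[-0.7802]  P^-=[0.1426]  H_jac=[-1.5605]  S=[0.6472]  K=[-0.3438]  nu=[-1.3388]  x^+=[-0.3200]  P^+=[0.0661]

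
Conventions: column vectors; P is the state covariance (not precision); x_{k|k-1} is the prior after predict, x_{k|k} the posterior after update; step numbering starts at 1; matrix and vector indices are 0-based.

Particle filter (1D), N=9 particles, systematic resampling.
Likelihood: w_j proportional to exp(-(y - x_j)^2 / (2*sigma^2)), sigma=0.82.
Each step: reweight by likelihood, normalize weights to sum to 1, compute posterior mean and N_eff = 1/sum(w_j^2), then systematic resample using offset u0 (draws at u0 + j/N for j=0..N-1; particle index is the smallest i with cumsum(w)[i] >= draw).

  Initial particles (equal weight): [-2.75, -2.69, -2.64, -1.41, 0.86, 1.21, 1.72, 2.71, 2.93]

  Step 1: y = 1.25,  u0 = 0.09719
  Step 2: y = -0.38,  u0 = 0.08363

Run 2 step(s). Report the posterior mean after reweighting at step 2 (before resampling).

post_mean = 1.0735

step 1: w=[0.0000, 0.0000, 0.0000, 0.0017, 0.2906, 0.3250, 0.2761, 0.0667, 0.0399]  mean=1.4133  Neff=3.6716  idx=[4, 4, 5, 5, 5, 6, 6, 6, 8]
step 2: w=[0.2637, 0.2637, 0.1263, 0.1263, 0.1263, 0.0312, 0.0312, 0.0312, 0.0002]  mean=1.0735  Neff=5.2670  idx=[0, 0, 1, 1, 2, 2, 3, 4, 7]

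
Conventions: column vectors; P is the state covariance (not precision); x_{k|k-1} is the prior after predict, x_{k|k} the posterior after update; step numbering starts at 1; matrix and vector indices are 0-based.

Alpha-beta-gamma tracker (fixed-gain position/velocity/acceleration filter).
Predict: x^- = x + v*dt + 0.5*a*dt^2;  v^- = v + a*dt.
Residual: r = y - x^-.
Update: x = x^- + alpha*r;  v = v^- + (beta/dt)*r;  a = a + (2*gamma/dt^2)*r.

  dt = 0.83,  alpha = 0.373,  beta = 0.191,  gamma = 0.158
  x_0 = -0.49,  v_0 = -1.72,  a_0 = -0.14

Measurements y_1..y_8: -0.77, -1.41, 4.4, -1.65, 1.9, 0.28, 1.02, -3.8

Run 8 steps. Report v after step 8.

v_post = -6.6923

step 1: x_pred=-1.9658  r=1.1958  x^+=-1.5198  v^+=-1.5610  a^+=0.4085
step 2: x_pred=-2.6747  r=1.2647  x^+=-2.2030  v^+=-0.9309  a^+=0.9887
step 3: x_pred=-2.6351  r=7.0351  x^+=-0.0110  v^+=1.5086  a^+=4.2157
step 4: x_pred=2.6932  r=-4.3432  x^+=1.0732  v^+=4.0081  a^+=2.2234
step 5: x_pred=5.1658  r=-3.2658  x^+=3.9477  v^+=5.1020  a^+=0.7254
step 6: x_pred=8.4322  r=-8.1522  x^+=5.3914  v^+=3.8281  a^+=-3.0140
step 7: x_pred=7.5306  r=-6.5106  x^+=5.1021  v^+=-0.1718  a^+=-6.0005
step 8: x_pred=2.8927  r=-6.6927  x^+=0.3963  v^+=-6.6923  a^+=-9.0704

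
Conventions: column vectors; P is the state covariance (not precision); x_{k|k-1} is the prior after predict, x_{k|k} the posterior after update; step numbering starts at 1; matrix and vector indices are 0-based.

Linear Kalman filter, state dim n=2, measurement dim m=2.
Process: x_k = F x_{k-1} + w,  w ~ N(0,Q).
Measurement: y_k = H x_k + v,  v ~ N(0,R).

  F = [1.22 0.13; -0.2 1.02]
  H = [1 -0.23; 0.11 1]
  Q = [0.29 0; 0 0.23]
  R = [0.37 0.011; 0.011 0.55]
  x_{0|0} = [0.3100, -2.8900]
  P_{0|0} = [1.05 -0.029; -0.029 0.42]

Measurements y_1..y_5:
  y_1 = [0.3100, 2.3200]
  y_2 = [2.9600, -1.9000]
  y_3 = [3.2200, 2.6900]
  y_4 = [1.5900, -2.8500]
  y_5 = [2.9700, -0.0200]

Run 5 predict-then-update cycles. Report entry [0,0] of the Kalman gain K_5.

step 1: x^-=[0.0025, -3.0098]  P^-=[1.8507 -0.2358; -0.2358 0.7208]  S=[2.3673 -0.1811; -0.1811 1.2413]  K=[0.8118 0.0924; -0.1283 0.5411]  nu=[-0.3848, 5.3295]  x^+=[0.1828, -0.0768]  P^+=[0.3073 0.0260; 0.0260 0.2933]
step 2: x^-=[0.2130, -0.1149]  P^-=[0.7606 -0.0045; -0.0045 0.5369]  S=[1.1611 -0.0332; -0.0332 1.0951]  K=[0.6586 0.0923; -0.0963 0.4869]  nu=[2.7206, -1.8085]  x^+=[1.8380, -1.2574]  P^+=[0.2517 0.0303; 0.0303 0.2634]
step 3: x^-=[2.0788, -1.6502]  P^-=[0.6787 0.0104; 0.0104 0.5017]  S=[1.0704 -0.0196; -0.0196 1.0622]  K=[0.6335 0.0918; -0.0894 0.4718]  nu=[0.7616, 4.1115]  x^+=[2.9386, 0.2214]  P^+=[0.2425 0.0308; 0.0308 0.2551]
step 4: x^-=[3.6139, -0.3619]  P^-=[0.6650 0.0122; 0.0122 0.4926]  S=[1.0554 -0.0173; -0.0173 1.0533]  K=[0.6289 0.0913; -0.0882 0.4675]  nu=[-2.1072, -2.8856]  x^+=[2.0253, -1.5251]  P^+=[0.2407 0.0307; 0.0307 0.2528]
step 5: x^-=[2.2726, -1.9606]  P^-=[0.6623 0.0121; 0.0121 0.4901]  S=[1.0527 -0.0170; -0.0170 1.0508]  K=[0.6280 0.0911; -0.0880 0.4663]  nu=[0.2465, 1.6906]  x^+=[2.5813, -1.1940]  P^+=[0.2404 0.0306; 0.0306 0.2521]

K[0,0] = 0.6280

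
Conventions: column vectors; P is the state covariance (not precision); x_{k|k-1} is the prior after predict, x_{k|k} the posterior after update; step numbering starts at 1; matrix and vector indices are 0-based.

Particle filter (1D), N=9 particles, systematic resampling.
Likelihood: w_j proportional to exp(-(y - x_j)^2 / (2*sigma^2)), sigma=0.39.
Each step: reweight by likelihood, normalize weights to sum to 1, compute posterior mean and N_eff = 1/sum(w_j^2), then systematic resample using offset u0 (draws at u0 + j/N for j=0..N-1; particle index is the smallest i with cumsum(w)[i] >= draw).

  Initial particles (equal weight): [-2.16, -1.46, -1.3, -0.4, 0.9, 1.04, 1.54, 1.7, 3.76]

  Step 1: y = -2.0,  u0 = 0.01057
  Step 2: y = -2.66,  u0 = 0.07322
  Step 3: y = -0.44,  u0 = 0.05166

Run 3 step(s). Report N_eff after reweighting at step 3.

N_eff = 9.0000

step 1: w=[0.6118, 0.2552, 0.1329, 0.0001, 0.0000, 0.0000, 0.0000, 0.0000, 0.0000]  mean=-1.8668  Neff=2.1880  idx=[0, 0, 0, 0, 0, 0, 1, 1, 2]
step 2: w=[0.1654, 0.1654, 0.1654, 0.1654, 0.1654, 0.1654, 0.0033, 0.0033, 0.0009]  mean=-2.1546  Neff=6.0899  idx=[0, 1, 1, 2, 3, 3, 4, 5, 5]
step 3: w=[0.1111, 0.1111, 0.1111, 0.1111, 0.1111, 0.1111, 0.1111, 0.1111, 0.1111]  mean=-2.1600  Neff=9.0000  idx=[0, 1, 2, 3, 4, 5, 6, 7, 8]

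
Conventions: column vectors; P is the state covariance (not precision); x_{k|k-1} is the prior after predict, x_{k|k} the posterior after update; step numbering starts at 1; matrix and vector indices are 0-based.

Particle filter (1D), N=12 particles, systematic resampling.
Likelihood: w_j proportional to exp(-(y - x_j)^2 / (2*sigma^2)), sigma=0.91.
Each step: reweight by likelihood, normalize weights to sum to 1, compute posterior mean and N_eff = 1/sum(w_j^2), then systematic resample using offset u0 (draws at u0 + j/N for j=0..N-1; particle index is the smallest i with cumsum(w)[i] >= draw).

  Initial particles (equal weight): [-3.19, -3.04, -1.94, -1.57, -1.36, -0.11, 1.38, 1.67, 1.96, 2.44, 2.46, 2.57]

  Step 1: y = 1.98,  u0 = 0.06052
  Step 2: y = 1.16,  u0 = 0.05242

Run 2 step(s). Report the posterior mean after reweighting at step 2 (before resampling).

step 1: w=[0.0000, 0.0000, 0.0000, 0.0001, 0.0002, 0.0133, 0.1495, 0.1753, 0.1858, 0.1635, 0.1617, 0.1506]  mean=2.0450  Neff=6.1226  idx=[6, 6, 7, 7, 8, 8, 9, 9, 10, 10, 11, 11]
step 2: w=[0.1372, 0.1372, 0.1208, 0.1208, 0.0960, 0.0960, 0.0525, 0.0525, 0.0509, 0.0509, 0.0425, 0.0425]  mean=1.8840  Neff=10.0413  idx=[0, 0, 1, 2, 2, 3, 4, 5, 6, 7, 9, 11]

post_mean = 1.8840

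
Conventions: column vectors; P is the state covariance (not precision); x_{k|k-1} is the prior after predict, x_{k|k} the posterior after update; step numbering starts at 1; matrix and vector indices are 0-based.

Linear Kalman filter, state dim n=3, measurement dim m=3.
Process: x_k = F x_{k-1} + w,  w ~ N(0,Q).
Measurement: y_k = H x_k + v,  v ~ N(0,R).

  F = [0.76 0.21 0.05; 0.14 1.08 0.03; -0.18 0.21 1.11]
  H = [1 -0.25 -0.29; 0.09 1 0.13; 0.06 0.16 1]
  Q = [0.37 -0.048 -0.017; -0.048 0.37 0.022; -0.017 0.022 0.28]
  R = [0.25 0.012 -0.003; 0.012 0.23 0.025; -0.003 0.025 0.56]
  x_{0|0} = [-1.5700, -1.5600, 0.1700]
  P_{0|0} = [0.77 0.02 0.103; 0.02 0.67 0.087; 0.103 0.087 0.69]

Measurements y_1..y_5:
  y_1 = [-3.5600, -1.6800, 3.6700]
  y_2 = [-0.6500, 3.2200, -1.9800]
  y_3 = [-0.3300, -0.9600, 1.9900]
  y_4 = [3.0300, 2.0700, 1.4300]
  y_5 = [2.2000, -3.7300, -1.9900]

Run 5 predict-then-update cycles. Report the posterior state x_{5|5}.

step 1: x^-=[-1.5123, -1.8995, 0.1437]  P^-=[0.8621 0.2122 0.0551; 0.2122 1.1798 0.2945; 0.0551 0.2945 1.1825]  S=[1.1899 -0.1317 -0.3438; -0.1317 1.5528 0.6940; -0.3438 0.6940 1.8808]  K=[0.7273 0.1917 0.1371; -0.0652 0.8127 -0.0480; -0.1208 -0.0018 0.6341]  nu=[-2.4809, 0.3369, 3.9210]  x^+=[-2.7147, -1.6523, 2.9292]  P^+=[0.2091 0.0294 0.0621; 0.0294 0.1872 -0.0381; 0.0621 -0.0381 0.3578]
step 2: x^-=[-2.2637, -2.0767, 3.3930]  P^-=[0.5132 0.0418 0.0287; 0.0418 0.5997 0.0297; 0.0287 0.0297 0.6911]  S=[0.8256 -0.0836 -0.1712; -0.0836 0.8615 0.2498; -0.1712 0.2498 1.2820]  K=[0.6355 0.1362 0.1099; -0.0796 0.7116 -0.0493; -0.1087 -0.0237 0.5342]  nu=[2.0785, 5.0593, -4.9049]  x^+=[-0.7929, 1.5999, 0.4270]  P^+=[0.1792 0.0192 0.0492; 0.0192 0.1646 -0.0371; 0.0492 -0.0371 0.3019]
step 3: x^-=[-0.2453, 1.6297, 0.9526]  P^-=[0.4906 0.0244 0.0169; 0.0244 0.5695 0.0244; 0.0169 0.0244 0.6266]  S=[0.8105 -0.0921 -0.1652; -0.0921 0.8252 0.2286; -0.1652 0.2286 1.2132]  K=[0.6272 0.1273 0.1028; -0.0843 0.7003 -0.0470; -0.1096 -0.0234 0.5100]  nu=[0.5990, -2.6915, 0.7913]  x^+=[-0.1308, -0.3427, 1.3535]  P^+=[0.1756 0.0176 0.0455; 0.0176 0.1619 -0.0355; 0.0455 -0.0355 0.2883]
step 4: x^-=[-0.1037, -0.3479, 1.4540]  P^-=[0.4876 0.0221 0.0136; 0.0221 0.5660 0.0250; 0.0136 0.0250 0.6120]  S=[0.8092 -0.0938 -0.1647; -0.0938 0.8210 0.2262; -0.1647 0.2262 1.1983]  K=[0.6261 0.1262 0.1009; -0.0850 0.6987 -0.0461; -0.1103 -0.0226 0.5038]  nu=[3.4684, 2.2382, 0.0379]  x^+=[2.3541, 0.9195, 1.0399]  P^+=[0.1750 0.0175 0.0445; 0.0175 0.1615 -0.0350; 0.0445 -0.0350 0.2848]
step 5: x^-=[2.0342, 1.3538, 0.9237]  P^-=[0.4872 0.0218 0.0127; 0.0218 0.5655 0.0254; 0.0127 0.0254 0.6083]  S=[0.8091 -0.0940 -0.1646; -0.0940 0.8205 0.2259; -0.1646 0.2259 1.1946]  K=[0.6259 0.1261 0.1005; -0.0850 0.6984 -0.0458; -0.1105 -0.0223 0.5022]  nu=[0.7721, -5.3869, -3.2523]  x^+=[1.5116, -2.3254, -0.6751]  P^+=[0.1749 0.0175 0.0442; 0.0175 0.1614 -0.0348; 0.0442 -0.0348 0.2839]

x_post = [1.5116, -2.3254, -0.6751]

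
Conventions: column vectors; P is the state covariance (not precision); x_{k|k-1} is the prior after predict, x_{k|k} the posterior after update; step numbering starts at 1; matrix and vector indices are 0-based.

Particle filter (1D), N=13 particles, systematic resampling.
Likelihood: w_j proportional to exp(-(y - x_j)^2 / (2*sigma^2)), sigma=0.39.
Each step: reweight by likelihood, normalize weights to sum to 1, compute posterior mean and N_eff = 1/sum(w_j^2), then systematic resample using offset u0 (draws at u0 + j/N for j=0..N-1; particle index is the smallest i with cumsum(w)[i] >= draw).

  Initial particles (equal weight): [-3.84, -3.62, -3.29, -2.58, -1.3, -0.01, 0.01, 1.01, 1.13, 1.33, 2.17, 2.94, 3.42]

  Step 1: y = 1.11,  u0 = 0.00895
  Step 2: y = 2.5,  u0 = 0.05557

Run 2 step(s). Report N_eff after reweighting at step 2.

N_eff = 6.0066

step 1: w=[0.0000, 0.0000, 0.0000, 0.0000, 0.0000, 0.0056, 0.0065, 0.3361, 0.3469, 0.2962, 0.0086, 0.0000, 0.0000]  mean=1.1442  Neff=3.1133  idx=[6, 7, 7, 7, 7, 8, 8, 8, 8, 9, 9, 9, 9]
step 2: w=[0.0000, 0.0122, 0.0122, 0.0122, 0.0122, 0.0377, 0.0377, 0.0377, 0.0377, 0.2001, 0.2001, 0.2001, 0.2001]  mean=1.2843  Neff=6.0066  idx=[5, 7, 9, 9, 9, 10, 10, 10, 11, 11, 12, 12, 12]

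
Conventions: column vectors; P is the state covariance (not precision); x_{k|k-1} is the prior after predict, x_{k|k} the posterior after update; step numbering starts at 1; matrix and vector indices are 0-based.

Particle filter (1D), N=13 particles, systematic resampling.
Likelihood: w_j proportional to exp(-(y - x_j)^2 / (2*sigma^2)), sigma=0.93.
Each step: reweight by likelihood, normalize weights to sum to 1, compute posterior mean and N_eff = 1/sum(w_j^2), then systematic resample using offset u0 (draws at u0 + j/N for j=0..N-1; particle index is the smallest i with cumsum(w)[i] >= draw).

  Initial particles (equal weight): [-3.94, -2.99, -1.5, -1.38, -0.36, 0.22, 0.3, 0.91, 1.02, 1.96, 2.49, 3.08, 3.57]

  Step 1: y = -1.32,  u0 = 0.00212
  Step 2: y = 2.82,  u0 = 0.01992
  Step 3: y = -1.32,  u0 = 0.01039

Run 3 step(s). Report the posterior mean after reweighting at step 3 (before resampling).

post_mean = 0.0669

step 1: w=[0.0056, 0.0594, 0.2922, 0.2971, 0.1748, 0.0756, 0.0653, 0.0168, 0.0126, 0.0006, 0.0001, 0.0000, 0.0000]  mean=-1.0453  Neff=4.5834  idx=[0, 2, 2, 2, 2, 3, 3, 3, 3, 4, 4, 5, 6]
step 2: w=[0.0000, 0.0004, 0.0004, 0.0004, 0.0004, 0.0007, 0.0007, 0.0007, 0.0007, 0.0561, 0.0561, 0.3896, 0.4937]  mean=0.1870  Neff=2.4886  idx=[9, 10, 11, 11, 11, 11, 11, 12, 12, 12, 12, 12, 12]
step 3: w=[0.1561, 0.1561, 0.0675, 0.0675, 0.0675, 0.0675, 0.0675, 0.0583, 0.0583, 0.0583, 0.0583, 0.0583, 0.0583]  mean=0.0669  Neff=10.8711  idx=[0, 0, 1, 1, 2, 3, 4, 5, 6, 7, 9, 10, 11]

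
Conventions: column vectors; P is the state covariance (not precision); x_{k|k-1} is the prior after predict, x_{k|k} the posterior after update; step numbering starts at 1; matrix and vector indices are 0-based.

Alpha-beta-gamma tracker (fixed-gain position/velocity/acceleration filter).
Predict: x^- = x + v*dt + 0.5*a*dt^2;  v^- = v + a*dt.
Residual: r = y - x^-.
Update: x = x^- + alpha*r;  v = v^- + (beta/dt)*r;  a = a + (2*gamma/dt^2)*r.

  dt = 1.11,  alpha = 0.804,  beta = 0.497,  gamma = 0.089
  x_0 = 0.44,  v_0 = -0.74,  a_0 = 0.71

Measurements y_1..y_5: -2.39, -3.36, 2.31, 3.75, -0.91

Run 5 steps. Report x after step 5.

step 1: x_pred=0.0560  r=-2.4460  x^+=-1.9106  v^+=-1.0471  a^+=0.3566
step 2: x_pred=-2.8532  r=-0.5068  x^+=-3.2607  v^+=-0.8782  a^+=0.2834
step 3: x_pred=-4.0608  r=6.3708  x^+=1.0613  v^+=2.2889  a^+=1.2038
step 4: x_pred=4.3436  r=-0.5936  x^+=3.8664  v^+=3.3593  a^+=1.1180
step 5: x_pred=8.2840  r=-9.1940  x^+=0.8920  v^+=0.4838  a^+=-0.2102

x_post = 0.8920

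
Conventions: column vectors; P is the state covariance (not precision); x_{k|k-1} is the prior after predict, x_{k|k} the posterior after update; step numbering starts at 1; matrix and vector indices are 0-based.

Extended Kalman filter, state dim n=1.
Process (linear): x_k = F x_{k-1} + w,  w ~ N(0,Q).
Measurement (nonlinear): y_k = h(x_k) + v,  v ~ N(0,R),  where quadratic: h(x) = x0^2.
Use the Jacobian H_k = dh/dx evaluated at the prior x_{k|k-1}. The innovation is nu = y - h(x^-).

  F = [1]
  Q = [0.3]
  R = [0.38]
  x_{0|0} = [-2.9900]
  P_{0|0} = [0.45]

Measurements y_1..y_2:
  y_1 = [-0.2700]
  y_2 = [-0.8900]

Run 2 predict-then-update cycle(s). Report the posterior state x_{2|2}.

x_post = [-0.5618]

step 1: x^-=[-2.9900]  P^-=[0.7500]  H_jac=[-5.9800]  S=[27.2003]  K=[-0.1649]  nu=[-9.2101]  x^+=[-1.4714]  P^+=[0.0105]
step 2: x^-=[-1.4714]  P^-=[0.3105]  H_jac=[-2.9427]  S=[3.0686]  K=[-0.2977]  nu=[-3.0549]  x^+=[-0.5618]  P^+=[0.0384]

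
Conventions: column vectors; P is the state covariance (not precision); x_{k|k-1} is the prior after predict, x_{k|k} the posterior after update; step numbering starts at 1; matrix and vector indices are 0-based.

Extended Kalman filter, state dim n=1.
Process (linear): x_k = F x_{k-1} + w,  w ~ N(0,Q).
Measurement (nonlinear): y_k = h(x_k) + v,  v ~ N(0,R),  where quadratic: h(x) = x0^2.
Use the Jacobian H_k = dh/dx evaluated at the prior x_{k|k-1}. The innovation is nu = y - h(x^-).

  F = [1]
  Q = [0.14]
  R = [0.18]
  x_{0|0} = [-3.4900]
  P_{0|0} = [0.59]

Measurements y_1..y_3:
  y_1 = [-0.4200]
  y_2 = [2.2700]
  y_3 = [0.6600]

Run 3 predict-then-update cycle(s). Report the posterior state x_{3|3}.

x_post = [-1.0432]

step 1: x^-=[-3.4900]  P^-=[0.7300]  H_jac=[-6.9800]  S=[35.7459]  K=[-0.1425]  nu=[-12.6001]  x^+=[-1.6939]  P^+=[0.0037]
step 2: x^-=[-1.6939]  P^-=[0.1437]  H_jac=[-3.3878]  S=[1.8290]  K=[-0.2661]  nu=[-0.5994]  x^+=[-1.5344]  P^+=[0.0141]
step 3: x^-=[-1.5344]  P^-=[0.1541]  H_jac=[-3.0688]  S=[1.6316]  K=[-0.2899]  nu=[-1.6944]  x^+=[-1.0432]  P^+=[0.0170]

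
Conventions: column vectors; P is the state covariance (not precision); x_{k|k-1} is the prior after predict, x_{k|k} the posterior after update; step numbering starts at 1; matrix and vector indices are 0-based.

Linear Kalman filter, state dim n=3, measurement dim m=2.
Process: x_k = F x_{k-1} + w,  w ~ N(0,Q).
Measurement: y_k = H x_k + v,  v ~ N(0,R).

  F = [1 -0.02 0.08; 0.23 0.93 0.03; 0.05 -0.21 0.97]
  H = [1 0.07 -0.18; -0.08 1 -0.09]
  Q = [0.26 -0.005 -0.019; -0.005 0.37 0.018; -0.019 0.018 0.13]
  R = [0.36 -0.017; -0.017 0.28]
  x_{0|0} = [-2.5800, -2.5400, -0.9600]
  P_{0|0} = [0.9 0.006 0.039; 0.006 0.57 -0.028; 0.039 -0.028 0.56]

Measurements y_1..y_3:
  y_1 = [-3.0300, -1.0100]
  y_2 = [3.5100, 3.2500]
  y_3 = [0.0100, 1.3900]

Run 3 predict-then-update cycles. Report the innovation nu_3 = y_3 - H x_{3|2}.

step 1: x^-=[-2.6060, -2.9844, -0.5268]  P^-=[1.1699 0.1981 0.1096; 0.1981 0.9126 -0.0830; 0.1096 -0.0830 0.6994]  S=[1.5474 0.1688; 0.1688 1.1906]  K=[0.7553 -0.0276; 0.0976 0.7457; -0.0001 -0.1299]  nu=[-0.3099, 1.7185]  x^+=[-2.8875, -1.7332, -0.7501]  P^+=[0.2934 0.0139 0.1220; 0.0139 0.2113 0.0345; 0.1220 0.0345 0.6793]
step 2: x^-=[-2.9128, -2.2985, -0.5079]  P^-=[0.5766 0.0815 0.1639; 0.0815 0.5785 0.0582; 0.1639 0.0582 0.7766]  S=[0.9156 0.0477; 0.0477 0.8473]  K=[0.6043 -0.0097; 0.0872 0.6639; 0.0324 -0.0312]  nu=[6.4923, 5.2698]  x^+=[0.9593, 1.7662, -0.4616]  P^+=[0.2427 0.0196 0.1466; 0.0196 0.1925 0.0722; 0.1466 0.0722 0.7750]
step 3: x^-=[0.8871, 1.8493, -0.7707]  P^-=[0.5302 0.0797 0.1902; 0.0797 0.5645 0.1033; 0.1902 0.1033 0.8526]  S=[0.8607 0.0395; 0.0395 0.8262]  K=[0.5829 -0.0035; 0.0866 0.6601; 0.0505 0.0114]  nu=[-1.1452, -0.4577]  x^+=[0.2211, 1.4480, -0.8337]  P^+=[0.2379 0.0230 0.1646; 0.0230 0.1935 0.0920; 0.1646 0.0920 0.8503]

innov = [-1.1452, -0.4577]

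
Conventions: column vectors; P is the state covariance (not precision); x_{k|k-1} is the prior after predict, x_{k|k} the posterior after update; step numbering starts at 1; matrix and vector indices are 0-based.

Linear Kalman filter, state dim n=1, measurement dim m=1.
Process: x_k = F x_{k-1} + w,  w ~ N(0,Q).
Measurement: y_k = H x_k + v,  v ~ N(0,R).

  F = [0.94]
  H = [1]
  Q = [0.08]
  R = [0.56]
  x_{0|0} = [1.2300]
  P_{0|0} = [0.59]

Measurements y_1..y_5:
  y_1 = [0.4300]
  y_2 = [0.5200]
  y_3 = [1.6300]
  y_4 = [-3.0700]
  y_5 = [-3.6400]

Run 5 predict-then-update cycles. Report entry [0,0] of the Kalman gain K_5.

K[0,0] = 0.2894

step 1: x^-=[1.1562]  P^-=[0.6013]  S=[1.1613]  K=[0.5178]  nu=[-0.7262]  x^+=[0.7802]  P^+=[0.2900]
step 2: x^-=[0.7334]  P^-=[0.3362]  S=[0.8962]  K=[0.3751]  nu=[-0.2134]  x^+=[0.6533]  P^+=[0.2101]
step 3: x^-=[0.6141]  P^-=[0.2656]  S=[0.8256]  K=[0.3217]  nu=[1.0159]  x^+=[0.9410]  P^+=[0.1802]
step 4: x^-=[0.8845]  P^-=[0.2392]  S=[0.7992]  K=[0.2993]  nu=[-3.9545]  x^+=[-0.2991]  P^+=[0.1676]
step 5: x^-=[-0.2811]  P^-=[0.2281]  S=[0.7881]  K=[0.2894]  nu=[-3.3589]  x^+=[-1.2533]  P^+=[0.1621]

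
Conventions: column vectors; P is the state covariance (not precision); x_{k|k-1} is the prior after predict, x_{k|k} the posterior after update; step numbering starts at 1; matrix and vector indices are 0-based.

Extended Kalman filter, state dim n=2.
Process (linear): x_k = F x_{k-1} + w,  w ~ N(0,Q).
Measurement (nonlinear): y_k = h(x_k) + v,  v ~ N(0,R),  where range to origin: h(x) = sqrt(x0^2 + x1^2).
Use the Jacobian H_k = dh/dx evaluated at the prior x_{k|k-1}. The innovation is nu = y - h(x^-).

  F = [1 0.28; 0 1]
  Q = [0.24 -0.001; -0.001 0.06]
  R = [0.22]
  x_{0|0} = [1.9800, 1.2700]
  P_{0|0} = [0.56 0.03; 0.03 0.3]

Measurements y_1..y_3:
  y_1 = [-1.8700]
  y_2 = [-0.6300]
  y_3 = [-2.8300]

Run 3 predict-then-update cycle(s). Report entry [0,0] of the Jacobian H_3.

H_jac[0,0] = 0.9770

step 1: x^-=[2.3356, 1.2700]  P^-=[0.8403 0.1130; 0.1130 0.3600]  H_jac=[0.8785 0.4777]  S=[1.0456]  K=[0.7577; 0.2594]  nu=[-4.5286]  x^+=[-1.0957, 0.0952]  P^+=[0.2401 -0.0925; -0.0925 0.2896]
step 2: x^-=[-1.0690, 0.0952]  P^-=[0.4509 -0.0124; -0.0124 0.3496]  H_jac=[-0.9961 0.0887]  S=[0.6723]  K=[-0.6697; 0.0645]  nu=[-1.7033]  x^+=[0.0716, -0.0147]  P^+=[0.1494 0.0166; 0.0166 0.3468]
step 3: x^-=[0.0675, -0.0147]  P^-=[0.4259 0.1127; 0.1127 0.4068]  H_jac=[0.9770 -0.2131]  S=[0.5981]  K=[0.6556; 0.0392]  nu=[-2.8991]  x^+=[-1.8331, -0.1284]  P^+=[0.1689 0.0974; 0.0974 0.4059]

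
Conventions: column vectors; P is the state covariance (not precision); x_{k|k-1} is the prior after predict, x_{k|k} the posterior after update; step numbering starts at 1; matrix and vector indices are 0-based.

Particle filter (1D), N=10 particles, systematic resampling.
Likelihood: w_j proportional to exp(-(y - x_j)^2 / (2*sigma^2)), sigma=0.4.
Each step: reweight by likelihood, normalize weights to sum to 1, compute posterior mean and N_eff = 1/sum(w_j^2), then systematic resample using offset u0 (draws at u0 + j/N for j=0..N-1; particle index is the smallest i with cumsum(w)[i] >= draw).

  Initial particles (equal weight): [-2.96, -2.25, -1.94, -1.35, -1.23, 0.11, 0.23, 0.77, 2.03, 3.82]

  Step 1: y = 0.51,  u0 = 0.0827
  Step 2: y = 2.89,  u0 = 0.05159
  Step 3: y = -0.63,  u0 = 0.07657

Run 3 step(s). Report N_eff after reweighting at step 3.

N_eff = 10.0000

step 1: w=[0.0000, 0.0000, 0.0000, 0.0000, 0.0000, 0.2757, 0.3558, 0.3680, 0.0003, 0.0000]  mean=0.3962  Neff=2.9576  idx=[5, 5, 6, 6, 6, 6, 7, 7, 7, 7]
step 2: w=[0.0000, 0.0000, 0.0001, 0.0001, 0.0001, 0.0001, 0.2499, 0.2499, 0.2499, 0.2499]  mean=0.7698  Neff=4.0027  idx=[6, 6, 7, 7, 7, 8, 8, 9, 9, 9]
step 3: w=[0.1000, 0.1000, 0.1000, 0.1000, 0.1000, 0.1000, 0.1000, 0.1000, 0.1000, 0.1000]  mean=0.7700  Neff=10.0000  idx=[0, 1, 2, 3, 4, 5, 6, 7, 8, 9]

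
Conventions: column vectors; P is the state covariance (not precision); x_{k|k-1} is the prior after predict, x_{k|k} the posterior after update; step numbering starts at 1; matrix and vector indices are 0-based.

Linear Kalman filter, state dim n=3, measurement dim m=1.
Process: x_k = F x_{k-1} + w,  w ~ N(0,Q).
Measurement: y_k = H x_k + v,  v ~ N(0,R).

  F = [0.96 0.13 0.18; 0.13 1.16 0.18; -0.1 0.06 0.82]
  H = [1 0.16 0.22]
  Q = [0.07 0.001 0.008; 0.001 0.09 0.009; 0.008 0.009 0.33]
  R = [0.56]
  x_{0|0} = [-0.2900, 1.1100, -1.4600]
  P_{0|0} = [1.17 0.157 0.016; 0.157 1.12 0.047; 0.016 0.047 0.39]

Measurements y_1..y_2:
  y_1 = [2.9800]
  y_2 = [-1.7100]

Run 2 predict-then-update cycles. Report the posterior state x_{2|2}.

x_post = [0.3433, 0.7435, -1.4392]

step 1: x^-=[-0.3969, 0.9871, -1.1016]  P^-=[1.2268 0.5201 -0.0132; 0.5201 1.6972 0.1590; -0.0132 0.1590 0.6081]  S=[2.0314]  K=[0.6434; 0.4069; 0.0719]  nu=[3.4613]  x^+=[1.8302, 2.3955, -0.8528]  P^+=[0.3858 -0.0118 -0.1071; -0.0118 1.3609 0.0995; -0.1071 0.0995 0.5976]
step 2: x^-=[1.9149, 2.8632, -0.7386]  P^-=[0.4326 0.2625 -0.0015; 0.2625 1.9800 0.2744; -0.0015 0.2744 0.7681]  S=[1.1831]  K=[0.4009; 0.5407; 0.1787]  nu=[-3.9205]  x^+=[0.3433, 0.7435, -1.4392]  P^+=[0.2425 0.0061 -0.0862; 0.0061 1.6342 0.1601; -0.0862 0.1601 0.7303]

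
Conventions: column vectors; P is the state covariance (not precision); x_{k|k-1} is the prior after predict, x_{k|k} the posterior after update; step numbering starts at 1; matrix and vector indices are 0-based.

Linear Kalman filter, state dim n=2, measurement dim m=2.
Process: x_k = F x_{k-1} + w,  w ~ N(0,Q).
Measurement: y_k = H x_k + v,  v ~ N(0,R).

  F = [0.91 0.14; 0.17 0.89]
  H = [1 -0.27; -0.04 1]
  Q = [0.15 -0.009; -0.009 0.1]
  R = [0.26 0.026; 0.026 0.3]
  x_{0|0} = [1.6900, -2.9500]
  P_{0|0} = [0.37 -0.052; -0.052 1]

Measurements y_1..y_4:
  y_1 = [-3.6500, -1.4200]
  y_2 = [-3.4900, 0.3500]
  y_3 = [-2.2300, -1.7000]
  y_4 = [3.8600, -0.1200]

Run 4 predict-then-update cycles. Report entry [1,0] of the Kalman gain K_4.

step 1: x^-=[1.1249, -2.3382]  P^-=[0.4627 0.1295; 0.1295 0.8871]  S=[0.7175 -0.1011; -0.1011 1.1774]  K=[0.6170 0.1472; -0.0484 0.7448]  nu=[-5.4062, 0.9632]  x^+=[-2.0688, -1.3594]  P^+=[0.1825 0.0675; 0.0675 0.2249]
step 2: x^-=[-2.0729, -1.5615]  P^-=[0.3227 0.1035; 0.1035 0.3038]  S=[0.5490 0.0357; 0.0357 0.5961]  K=[0.5291 0.1203; 0.0065 0.5024]  nu=[-1.8387, 1.8286]  x^+=[-2.8257, -0.6548]  P^+=[0.1558 0.0561; 0.0561 0.1531]
step 3: x^-=[-2.6631, -1.0631]  P^-=[0.2963 0.0810; 0.0810 0.2428]  S=[0.5303 0.0304; 0.0304 0.5368]  K=[0.5119 0.0997; 0.0035 0.4461]  nu=[0.1461, -0.7434]  x^+=[-2.6625, -1.3942]  P^+=[0.1490 0.0492; 0.0492 0.1359]
step 4: x^-=[-2.6180, -1.6935]  P^-=[0.2885 0.0720; 0.0720 0.2268]  S=[0.5262 0.0260; 0.0260 0.5215]  K=[0.5069 0.0906; -0.0008 0.4294]  nu=[6.0208, 1.4687]  x^+=[0.5673, -1.0675]  P^+=[0.1466 0.0462; 0.0462 0.1307]

K[1,0] = -0.0008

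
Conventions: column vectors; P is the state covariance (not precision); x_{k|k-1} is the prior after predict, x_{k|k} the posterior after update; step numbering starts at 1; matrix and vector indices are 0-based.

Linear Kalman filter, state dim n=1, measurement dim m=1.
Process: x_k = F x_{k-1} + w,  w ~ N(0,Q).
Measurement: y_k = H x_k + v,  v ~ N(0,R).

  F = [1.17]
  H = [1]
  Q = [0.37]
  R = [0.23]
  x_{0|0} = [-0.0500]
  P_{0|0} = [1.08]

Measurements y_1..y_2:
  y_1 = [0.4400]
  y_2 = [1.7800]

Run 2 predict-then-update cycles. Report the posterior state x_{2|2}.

x_post = [1.4325]

step 1: x^-=[-0.0585]  P^-=[1.8484]  S=[2.0784]  K=[0.8893]  nu=[0.4985]  x^+=[0.3848]  P^+=[0.2045]
step 2: x^-=[0.4503]  P^-=[0.6500]  S=[0.8800]  K=[0.7386]  nu=[1.3297]  x^+=[1.4325]  P^+=[0.1699]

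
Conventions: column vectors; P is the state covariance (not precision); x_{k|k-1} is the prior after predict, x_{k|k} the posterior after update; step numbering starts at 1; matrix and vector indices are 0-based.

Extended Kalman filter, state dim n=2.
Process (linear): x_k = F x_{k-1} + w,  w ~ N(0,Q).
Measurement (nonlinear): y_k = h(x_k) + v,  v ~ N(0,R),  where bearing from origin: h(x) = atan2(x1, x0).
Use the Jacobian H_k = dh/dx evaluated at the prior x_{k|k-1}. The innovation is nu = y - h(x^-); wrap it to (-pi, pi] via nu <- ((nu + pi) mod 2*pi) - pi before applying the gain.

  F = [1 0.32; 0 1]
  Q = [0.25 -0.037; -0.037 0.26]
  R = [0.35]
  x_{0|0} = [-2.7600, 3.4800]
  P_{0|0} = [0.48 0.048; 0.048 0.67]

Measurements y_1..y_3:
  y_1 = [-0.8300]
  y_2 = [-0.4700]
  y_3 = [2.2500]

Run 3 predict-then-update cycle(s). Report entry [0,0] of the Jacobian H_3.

step 1: x^-=[-1.6464, 3.4800]  P^-=[0.8293 0.2254; 0.2254 0.9300]  H_jac=[-0.2348 -0.1111]  S=[0.4190]  K=[-0.5246; -0.3729]  nu=[-2.8427]  x^+=[-0.1552, 4.5401]  P^+=[0.7140 0.1434; 0.1434 0.8717]
step 2: x^-=[1.2976, 4.5401]  P^-=[1.1451 0.3854; 0.3854 1.1317]  H_jac=[-0.2036 0.0582]  S=[0.3922]  K=[-0.5374; -0.0322]  nu=[-1.7624]  x^+=[2.2447, 4.5968]  P^+=[1.0319 0.3786; 0.3786 1.1313]
step 3: x^-=[3.7156, 4.5968]  P^-=[1.6400 0.7037; 0.7037 1.3913]  H_jac=[-0.1316 0.1064]  S=[0.3744]  K=[-0.3764; 0.1479]  nu=[1.3590]  x^+=[3.2040, 4.7978]  P^+=[1.5870 0.7245; 0.7245 1.3831]

H_jac[0,0] = -0.1316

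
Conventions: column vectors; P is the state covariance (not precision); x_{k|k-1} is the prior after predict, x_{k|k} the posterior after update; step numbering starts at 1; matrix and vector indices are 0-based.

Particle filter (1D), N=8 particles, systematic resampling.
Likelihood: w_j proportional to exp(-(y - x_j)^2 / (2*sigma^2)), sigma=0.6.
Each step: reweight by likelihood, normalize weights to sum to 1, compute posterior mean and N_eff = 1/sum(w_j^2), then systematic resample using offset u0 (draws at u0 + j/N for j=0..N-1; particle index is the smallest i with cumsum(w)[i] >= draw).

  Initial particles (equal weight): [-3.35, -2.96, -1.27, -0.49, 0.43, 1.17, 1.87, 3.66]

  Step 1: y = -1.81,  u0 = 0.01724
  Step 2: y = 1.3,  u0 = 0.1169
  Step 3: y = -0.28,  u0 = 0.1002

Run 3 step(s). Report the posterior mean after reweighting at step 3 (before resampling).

post_mean = -1.2700

step 1: w=[0.0389, 0.1671, 0.6997, 0.0933, 0.0010, 0.0000, 0.0000, 0.0000]  mean=-1.5590  Neff=1.8951  idx=[0, 1, 2, 2, 2, 2, 2, 2]
step 2: w=[0.0000, 0.0000, 0.1667, 0.1667, 0.1667, 0.1667, 0.1667, 0.1667]  mean=-1.2700  Neff=6.0000  idx=[2, 3, 4, 4, 5, 6, 7, 7]
step 3: w=[0.1250, 0.1250, 0.1250, 0.1250, 0.1250, 0.1250, 0.1250, 0.1250]  mean=-1.2700  Neff=8.0000  idx=[0, 1, 2, 3, 4, 5, 6, 7]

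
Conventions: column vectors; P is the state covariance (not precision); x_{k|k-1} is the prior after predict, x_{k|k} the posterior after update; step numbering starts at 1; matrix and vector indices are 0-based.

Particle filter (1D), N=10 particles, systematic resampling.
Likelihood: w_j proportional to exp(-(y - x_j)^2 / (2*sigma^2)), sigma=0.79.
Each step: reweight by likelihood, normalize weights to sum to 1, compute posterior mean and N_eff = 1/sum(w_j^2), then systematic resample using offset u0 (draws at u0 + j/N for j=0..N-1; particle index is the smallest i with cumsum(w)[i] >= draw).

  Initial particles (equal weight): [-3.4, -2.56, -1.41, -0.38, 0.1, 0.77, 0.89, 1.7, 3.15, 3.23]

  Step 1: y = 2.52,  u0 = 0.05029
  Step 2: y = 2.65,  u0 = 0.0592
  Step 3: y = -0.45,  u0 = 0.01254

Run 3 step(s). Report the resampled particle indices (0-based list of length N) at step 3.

resampled_idx = [0, 0, 0, 0, 0, 1, 1, 1, 1, 1]

step 1: w=[0.0000, 0.0000, 0.0000, 0.0005, 0.0042, 0.0392, 0.0542, 0.2659, 0.3316, 0.3043]  mean=2.5582  Neff=3.5999  idx=[6, 7, 7, 7, 8, 8, 8, 9, 9, 9]
step 2: w=[0.0133, 0.0772, 0.0772, 0.0772, 0.1302, 0.1302, 0.1302, 0.1215, 0.1215, 0.1215]  mean=2.8133  Neff=8.8339  idx=[1, 2, 4, 4, 5, 6, 7, 8, 8, 9]
step 3: w=[0.4980, 0.4980, 0.0006, 0.0006, 0.0006, 0.0006, 0.0004, 0.0004, 0.0004, 0.0004]  mean=1.7060  Neff=2.0164  idx=[0, 0, 0, 0, 0, 1, 1, 1, 1, 1]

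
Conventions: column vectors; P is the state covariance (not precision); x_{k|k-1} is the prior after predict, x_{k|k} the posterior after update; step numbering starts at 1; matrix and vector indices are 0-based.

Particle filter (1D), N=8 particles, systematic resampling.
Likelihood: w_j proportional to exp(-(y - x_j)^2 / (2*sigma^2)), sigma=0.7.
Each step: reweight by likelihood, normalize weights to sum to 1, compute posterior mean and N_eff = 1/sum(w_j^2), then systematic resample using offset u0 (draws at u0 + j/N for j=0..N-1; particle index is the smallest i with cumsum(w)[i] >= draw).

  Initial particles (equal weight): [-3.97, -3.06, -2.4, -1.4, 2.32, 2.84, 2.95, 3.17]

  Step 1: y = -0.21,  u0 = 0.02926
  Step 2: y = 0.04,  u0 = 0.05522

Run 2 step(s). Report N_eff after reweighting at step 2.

step 1: w=[0.0000, 0.0010, 0.0306, 0.9620, 0.0059, 0.0003, 0.0002, 0.0000]  mean=-1.4080  Neff=1.0795  idx=[2, 3, 3, 3, 3, 3, 3, 3]
step 2: w=[0.0027, 0.1425, 0.1425, 0.1425, 0.1425, 0.1425, 0.1425, 0.1425]  mean=-1.4027  Neff=7.0378  idx=[1, 2, 3, 4, 4, 5, 6, 7]

N_eff = 7.0378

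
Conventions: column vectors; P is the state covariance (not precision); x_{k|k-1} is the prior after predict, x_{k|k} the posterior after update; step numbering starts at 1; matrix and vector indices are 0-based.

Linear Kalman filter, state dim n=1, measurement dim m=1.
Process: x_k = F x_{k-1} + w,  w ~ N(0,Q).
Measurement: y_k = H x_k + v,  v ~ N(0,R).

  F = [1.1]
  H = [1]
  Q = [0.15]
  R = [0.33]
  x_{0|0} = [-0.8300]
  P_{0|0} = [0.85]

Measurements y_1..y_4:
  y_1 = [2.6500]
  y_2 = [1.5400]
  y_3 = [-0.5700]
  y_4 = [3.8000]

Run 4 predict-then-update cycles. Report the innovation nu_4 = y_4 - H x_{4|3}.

innov = [3.1534]

step 1: x^-=[-0.9130]  P^-=[1.1785]  S=[1.5085]  K=[0.7812]  nu=[3.5630]  x^+=[1.8706]  P^+=[0.2578]
step 2: x^-=[2.0576]  P^-=[0.4619]  S=[0.7919]  K=[0.5833]  nu=[-0.5176]  x^+=[1.7557]  P^+=[0.1925]
step 3: x^-=[1.9313]  P^-=[0.3829]  S=[0.7129]  K=[0.5371]  nu=[-2.5013]  x^+=[0.5878]  P^+=[0.1772]
step 4: x^-=[0.6466]  P^-=[0.3645]  S=[0.6945]  K=[0.5248]  nu=[3.1534]  x^+=[2.3015]  P^+=[0.1732]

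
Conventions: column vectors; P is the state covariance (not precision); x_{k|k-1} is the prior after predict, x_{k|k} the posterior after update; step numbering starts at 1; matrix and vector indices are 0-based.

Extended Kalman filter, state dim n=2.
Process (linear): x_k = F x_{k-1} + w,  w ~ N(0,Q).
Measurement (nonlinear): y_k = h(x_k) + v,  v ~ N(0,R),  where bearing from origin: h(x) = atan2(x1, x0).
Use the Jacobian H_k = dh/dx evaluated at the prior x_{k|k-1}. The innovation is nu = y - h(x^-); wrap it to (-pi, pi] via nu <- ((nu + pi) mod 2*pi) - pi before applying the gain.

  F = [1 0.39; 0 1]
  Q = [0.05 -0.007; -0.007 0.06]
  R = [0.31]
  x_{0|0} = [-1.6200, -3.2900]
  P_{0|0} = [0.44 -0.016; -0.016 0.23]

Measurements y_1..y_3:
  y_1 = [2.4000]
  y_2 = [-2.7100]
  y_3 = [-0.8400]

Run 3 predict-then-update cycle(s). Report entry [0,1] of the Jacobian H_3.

H_jac[0,1] = -0.1346

step 1: x^-=[-2.9031, -3.2900]  P^-=[0.5125 0.0667; 0.0667 0.2900]  H_jac=[0.1709 -0.1508]  S=[0.3281]  K=[0.2363; -0.0985]  nu=[-1.5894]  x^+=[-3.2786, -3.1334]  P^+=[0.4942 0.0743; 0.0743 0.2868]
step 2: x^-=[-4.5006, -3.1334]  P^-=[0.6458 0.1792; 0.1792 0.3468]  H_jac=[0.1042 -0.1497]  S=[0.3192]  K=[0.1268; -0.1041]  nu=[-0.1766]  x^+=[-4.5230, -3.1150]  P^+=[0.6407 0.1834; 0.1834 0.3434]
step 3: x^-=[-5.7379, -3.1150]  P^-=[0.8859 0.3103; 0.3103 0.4034]  H_jac=[0.0731 -0.1346]  S=[0.3159]  K=[0.0727; -0.1001]  nu=[1.8042]  x^+=[-5.6067, -3.2956]  P^+=[0.8843 0.3126; 0.3126 0.4002]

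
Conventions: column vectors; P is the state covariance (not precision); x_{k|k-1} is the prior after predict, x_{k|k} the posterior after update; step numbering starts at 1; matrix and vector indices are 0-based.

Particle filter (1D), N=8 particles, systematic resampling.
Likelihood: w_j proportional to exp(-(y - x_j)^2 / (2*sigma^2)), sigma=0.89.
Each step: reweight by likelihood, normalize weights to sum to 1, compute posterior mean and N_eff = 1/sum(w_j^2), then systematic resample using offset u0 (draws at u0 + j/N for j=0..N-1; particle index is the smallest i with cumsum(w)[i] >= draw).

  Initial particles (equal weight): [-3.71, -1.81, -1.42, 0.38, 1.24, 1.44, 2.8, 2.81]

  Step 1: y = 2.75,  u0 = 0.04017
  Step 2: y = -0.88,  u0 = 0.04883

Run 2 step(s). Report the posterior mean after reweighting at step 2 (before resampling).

step 1: w=[0.0000, 0.0000, 0.0000, 0.0111, 0.0912, 0.1302, 0.3839, 0.3837]  mean=2.4577  Neff=3.1254  idx=[4, 5, 6, 6, 6, 7, 7, 7]
step 2: w=[0.6288, 0.3590, 0.0021, 0.0021, 0.0021, 0.0020, 0.0020, 0.0020]  mean=1.3309  Neff=1.9073  idx=[0, 0, 0, 0, 0, 1, 1, 1]

post_mean = 1.3309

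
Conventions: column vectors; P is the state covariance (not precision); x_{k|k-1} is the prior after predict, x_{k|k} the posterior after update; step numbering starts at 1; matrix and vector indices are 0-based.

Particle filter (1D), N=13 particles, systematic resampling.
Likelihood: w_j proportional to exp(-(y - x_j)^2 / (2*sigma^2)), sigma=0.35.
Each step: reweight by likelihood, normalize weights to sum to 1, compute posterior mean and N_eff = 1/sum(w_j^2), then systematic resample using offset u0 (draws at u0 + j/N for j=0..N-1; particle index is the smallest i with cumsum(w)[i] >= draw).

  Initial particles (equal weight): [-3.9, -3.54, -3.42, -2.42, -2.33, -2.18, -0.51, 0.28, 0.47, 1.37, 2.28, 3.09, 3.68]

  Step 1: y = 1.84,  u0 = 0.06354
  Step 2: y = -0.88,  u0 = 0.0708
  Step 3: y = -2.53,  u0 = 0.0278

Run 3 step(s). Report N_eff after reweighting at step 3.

N_eff = 13.0000

step 1: w=[0.0000, 0.0000, 0.0000, 0.0000, 0.0000, 0.0000, 0.0000, 0.0001, 0.0005, 0.4710, 0.5265, 0.0020, 0.0000]  mean=1.8519  Neff=2.0041  idx=[9, 9, 9, 9, 9, 9, 10, 10, 10, 10, 10, 10, 10]
step 2: w=[0.1667, 0.1667, 0.1667, 0.1667, 0.1667, 0.1667, 0.0000, 0.0000, 0.0000, 0.0000, 0.0000, 0.0000, 0.0000]  mean=1.3700  Neff=6.0000  idx=[0, 0, 1, 1, 2, 2, 3, 3, 4, 4, 5, 5, 5]
step 3: w=[0.0769, 0.0769, 0.0769, 0.0769, 0.0769, 0.0769, 0.0769, 0.0769, 0.0769, 0.0769, 0.0769, 0.0769, 0.0769]  mean=1.3700  Neff=13.0000  idx=[0, 1, 2, 3, 4, 5, 6, 7, 8, 9, 10, 11, 12]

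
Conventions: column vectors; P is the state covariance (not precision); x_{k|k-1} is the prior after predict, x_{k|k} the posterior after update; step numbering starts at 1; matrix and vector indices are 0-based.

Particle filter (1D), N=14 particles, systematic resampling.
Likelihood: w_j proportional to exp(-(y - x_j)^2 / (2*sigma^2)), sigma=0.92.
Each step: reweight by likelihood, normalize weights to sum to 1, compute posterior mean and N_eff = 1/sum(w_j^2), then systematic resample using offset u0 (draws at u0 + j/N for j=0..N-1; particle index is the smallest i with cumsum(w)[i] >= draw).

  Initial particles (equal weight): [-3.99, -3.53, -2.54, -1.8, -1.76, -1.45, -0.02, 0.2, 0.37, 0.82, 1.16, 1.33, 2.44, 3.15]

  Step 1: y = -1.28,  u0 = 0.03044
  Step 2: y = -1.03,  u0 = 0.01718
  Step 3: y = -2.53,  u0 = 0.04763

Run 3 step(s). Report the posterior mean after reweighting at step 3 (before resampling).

post_mean = -1.7592

step 1: w=[0.0031, 0.0121, 0.0943, 0.2054, 0.2103, 0.2369, 0.0943, 0.0661, 0.0482, 0.0178, 0.0072, 0.0043, 0.0001, 0.0000]  mean=-1.3200  Neff=5.9698  idx=[2, 2, 3, 3, 4, 4, 4, 5, 5, 5, 5, 6, 7, 8]
step 2: w=[0.0289, 0.0289, 0.0783, 0.0783, 0.0812, 0.0812, 0.0812, 0.1002, 0.1002, 0.1002, 0.1002, 0.0609, 0.0455, 0.0349]  mean=-1.4177  Neff=12.3690  idx=[0, 2, 3, 4, 5, 5, 6, 7, 8, 9, 9, 10, 11, 12]
step 3: w=[0.1278, 0.0933, 0.0933, 0.0900, 0.0900, 0.0900, 0.0900, 0.0642, 0.0642, 0.0642, 0.0642, 0.0642, 0.0031, 0.0016]  mean=-1.7592  Neff=11.5259  idx=[0, 0, 1, 2, 3, 4, 4, 5, 6, 7, 8, 9, 10, 11]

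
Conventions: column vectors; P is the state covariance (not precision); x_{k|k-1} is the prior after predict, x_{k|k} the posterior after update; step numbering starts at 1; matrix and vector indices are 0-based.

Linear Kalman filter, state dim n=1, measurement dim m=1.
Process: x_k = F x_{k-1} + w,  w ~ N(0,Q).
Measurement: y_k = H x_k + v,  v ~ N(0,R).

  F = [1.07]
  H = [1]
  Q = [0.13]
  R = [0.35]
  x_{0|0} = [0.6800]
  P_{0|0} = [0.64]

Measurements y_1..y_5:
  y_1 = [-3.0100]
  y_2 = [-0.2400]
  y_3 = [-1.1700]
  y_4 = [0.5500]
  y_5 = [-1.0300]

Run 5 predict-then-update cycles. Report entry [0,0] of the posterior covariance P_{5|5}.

P_post[0,0] = 0.1683

step 1: x^-=[0.7276]  P^-=[0.8627]  S=[1.2127]  K=[0.7114]  nu=[-3.7376]  x^+=[-1.9313]  P^+=[0.2490]
step 2: x^-=[-2.0665]  P^-=[0.4151]  S=[0.7651]  K=[0.5425]  nu=[1.8265]  x^+=[-1.0756]  P^+=[0.1899]
step 3: x^-=[-1.1509]  P^-=[0.3474]  S=[0.6974]  K=[0.4981]  nu=[-0.0191]  x^+=[-1.1604]  P^+=[0.1743]
step 4: x^-=[-1.2416]  P^-=[0.3296]  S=[0.6796]  K=[0.4850]  nu=[1.7916]  x^+=[-0.3727]  P^+=[0.1697]
step 5: x^-=[-0.3988]  P^-=[0.3243]  S=[0.6743]  K=[0.4810]  nu=[-0.6312]  x^+=[-0.7024]  P^+=[0.1683]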